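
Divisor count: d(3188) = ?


3188 = 2^2 × 797^1
d(3188) = (2+1) × (1+1) = 6

6 divisors


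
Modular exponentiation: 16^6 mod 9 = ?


16^1 mod 9 = 7
16^2 mod 9 = 4
16^3 mod 9 = 1
16^4 mod 9 = 7
16^5 mod 9 = 4
16^6 mod 9 = 1


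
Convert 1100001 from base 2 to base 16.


1100001 (base 2) = 97 (decimal)
97 (decimal) = 61 (base 16)


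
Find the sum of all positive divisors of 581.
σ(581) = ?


Divisors of 581: 1, 7, 83, 581
Sum = 1 + 7 + 83 + 581 = 672

σ(581) = 672


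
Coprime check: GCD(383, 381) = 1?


Euclidean algorithm:
383 = 1 * 381 + 2
381 = 190 * 2 + 1
2 = 2 * 1 + 0
GCD(383, 381) = 1

Yes, coprime (GCD = 1)


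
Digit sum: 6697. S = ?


6 + 6 + 9 + 7 = 28


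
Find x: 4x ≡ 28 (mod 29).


GCD(4, 29) = 1, unique solution
a^(-1) mod 29 = 22
x = 22 * 28 mod 29 = 7

x ≡ 7 (mod 29)


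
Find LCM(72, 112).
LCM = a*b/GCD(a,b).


GCD(72, 112) = 8
LCM = 72*112/8 = 8064/8 = 1008

LCM = 1008


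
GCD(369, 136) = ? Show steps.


369 = 2 * 136 + 97
136 = 1 * 97 + 39
97 = 2 * 39 + 19
39 = 2 * 19 + 1
19 = 19 * 1 + 0
GCD = 1


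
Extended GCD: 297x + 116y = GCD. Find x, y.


Tabular extended Euclidean (each row: r = 297*s + 116*t):
r=297, s=1, t=0
r=116, s=0, t=1
q=2: r=65, s=1, t=-2   [297*(1) + 116*(-2) = 65]
q=1: r=51, s=-1, t=3   [297*(-1) + 116*(3) = 51]
q=1: r=14, s=2, t=-5   [297*(2) + 116*(-5) = 14]
q=3: r=9, s=-7, t=18   [297*(-7) + 116*(18) = 9]
q=1: r=5, s=9, t=-23   [297*(9) + 116*(-23) = 5]
q=1: r=4, s=-16, t=41   [297*(-16) + 116*(41) = 4]
q=1: r=1, s=25, t=-64   [297*(25) + 116*(-64) = 1]
q=4: r=0, s=-116, t=297   [297*(-116) + 116*(297) = 0]
GCD = 1; from the row with r=1: x=25, y=-64
Check: 297*(25) + 116*(-64) = 7425 - 7424 = 1

GCD = 1, x = 25, y = -64


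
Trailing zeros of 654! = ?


floor(654/5) = 130
floor(654/25) = 26
floor(654/125) = 5
floor(654/625) = 1
Total = 162

162 trailing zeros


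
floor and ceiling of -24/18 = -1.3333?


-24/18 = -1.3333
floor = -2
ceil = -1

floor = -2, ceil = -1


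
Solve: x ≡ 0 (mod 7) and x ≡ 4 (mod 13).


M = 7*13 = 91
M1 = M/7 = 13, M2 = M/13 = 7
M1^(-1) mod 7 = 6, M2^(-1) mod 13 = 2
x = 0*13*6 + 4*7*2 = 56
56 mod 91 = 56
Check: 56 mod 7 = 0 ✓, 56 mod 13 = 4 ✓

x ≡ 56 (mod 91)


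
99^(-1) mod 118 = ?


Use the extended Euclidean algorithm on (118, 99); each row r = 118*s + 99*t:
r=118, s=1, t=0
r=99, s=0, t=1
q=1: r=19, s=1, t=-1   [118*(1) + 99*(-1) = 19]
q=5: r=4, s=-5, t=6   [118*(-5) + 99*(6) = 4]
q=4: r=3, s=21, t=-25   [118*(21) + 99*(-25) = 3]
q=1: r=1, s=-26, t=31   [118*(-26) + 99*(31) = 1]
q=3: r=0, s=99, t=-118   [118*(99) + 99*(-118) = 0]
GCD = 1 with t = 31, so 99*(31) ≡ 1 (mod 118)
Inverse = 31 mod 118 = 31
Check: 99 * 31 = 3069 ≡ 1 (mod 118)

99^(-1) ≡ 31 (mod 118)


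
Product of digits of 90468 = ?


9 × 0 × 4 × 6 × 8 = 0


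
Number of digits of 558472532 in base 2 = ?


558472532 in base 2 = 100001010010011001110101010100
Number of digits = 30

30 digits (base 2)


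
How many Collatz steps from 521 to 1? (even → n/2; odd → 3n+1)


521 → 1564 → 782 → 391 → 1174 → 587 → 1762 → 881 → 2644 → 1322 → 661 → 1984 → 992 → 496 → 248 → 124 → 62 → 31 → 94 → 47 → 142 → 71 → 214 → 107 → 322 → 161 → 484 → 242 → 121 → 364 → 182 → 91 → 274 → 137 → 412 → 206 → 103 → 310 → 155 → 466 → 233 → 700 → 350 → 175 → 526 → 263 → 790 → 395 → 1186 → 593 → 1780 → 890 → 445 → 1336 → 668 → 334 → 167 → 502 → 251 → 754 → 377 → 1132 → 566 → 283 → 850 → 425 → 1276 → 638 → 319 → 958 → 479 → 1438 → 719 → 2158 → 1079 → 3238 → 1619 → 4858 → 2429 → 7288 → 3644 → 1822 → 911 → 2734 → 1367 → 4102 → 2051 → 6154 → 3077 → 9232 → 4616 → 2308 → 1154 → 577 → 1732 → 866 → 433 → 1300 → 650 → 325 → 976 → 488 → 244 → 122 → 61 → 184 → 92 → 46 → 23 → 70 → 35 → 106 → 53 → 160 → 80 → 40 → 20 → 10 → 5 → 16 → 8 → 4 → 2 → 1
Total steps = 123

123 steps


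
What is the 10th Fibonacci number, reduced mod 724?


F(k) mod 724 for k=1..10:
1, 1, 2, 3, 5, 8, 13, 21, 34, 55
F(10) mod 724 = 55


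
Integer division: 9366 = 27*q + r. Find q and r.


9366 = 27 * 346 + 24
Check: 9342 + 24 = 9366

q = 346, r = 24


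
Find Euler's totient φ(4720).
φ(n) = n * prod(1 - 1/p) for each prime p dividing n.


4720 = 2^4 × 5 × 59
Prime factors: 2, 5, 59
φ(4720) = 4720 × (1-1/2) × (1-1/5) × (1-1/59)
= 4720 × 1/2 × 4/5 × 58/59 = 1856

φ(4720) = 1856


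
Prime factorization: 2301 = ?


2301 / 3 = 767
767 / 13 = 59
59 / 59 = 1
2301 = 3 × 13 × 59


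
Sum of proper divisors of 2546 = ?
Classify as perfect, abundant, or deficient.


Proper divisors: 1, 2, 19, 38, 67, 134, 1273
Sum = 1 + 2 + 19 + 38 + 67 + 134 + 1273 = 1534
1534 < 2546 → deficient

s(2546) = 1534 (deficient)


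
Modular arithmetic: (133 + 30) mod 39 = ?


133 + 30 = 163
163 mod 39 = 7


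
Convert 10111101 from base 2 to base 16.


10111101 (base 2) = 189 (decimal)
189 (decimal) = BD (base 16)


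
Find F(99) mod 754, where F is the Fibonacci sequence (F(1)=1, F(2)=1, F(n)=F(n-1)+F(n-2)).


F(k) mod 754 for k=1..99:
1, 1, 2, 3, 5, 8, 13, 21, 34, 55, 89, 144, 233, 377, 610, 233, 89, 322, 411, 733, 390, 369, 5, 374, 379, 753, 378, 377, 1, 378, 379, 3, 382, 385, 13, 398, 411, 55, 466, 521, 233, 0, 233, 233, 466, 699, 411, 356, 13, 369, 382, 751, 379, 376, 1, 377, 378, 1, 379, 380, 5, 385, 390, 21, 411, 432, 89, 521, 610, 377, 233, 610, 89, 699, 34, 733, 13, 746, 5, 751, 2, 753, 1, 0, 1, 1, 2, 3, 5, 8, 13, 21, 34, 55, 89, 144, 233, 377, 610
F(99) mod 754 = 610


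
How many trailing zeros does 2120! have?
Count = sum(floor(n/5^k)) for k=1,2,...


floor(2120/5) = 424
floor(2120/25) = 84
floor(2120/125) = 16
floor(2120/625) = 3
Total = 527

527 trailing zeros


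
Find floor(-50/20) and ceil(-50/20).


-50/20 = -2.5000
floor = -3
ceil = -2

floor = -3, ceil = -2


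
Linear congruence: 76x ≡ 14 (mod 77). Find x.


GCD(76, 77) = 1, unique solution
a^(-1) mod 77 = 76
x = 76 * 14 mod 77 = 63

x ≡ 63 (mod 77)


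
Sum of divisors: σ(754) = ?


Divisors of 754: 1, 2, 13, 26, 29, 58, 377, 754
Sum = 1 + 2 + 13 + 26 + 29 + 58 + 377 + 754 = 1260

σ(754) = 1260


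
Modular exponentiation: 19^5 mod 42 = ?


19^1 mod 42 = 19
19^2 mod 42 = 25
19^3 mod 42 = 13
19^4 mod 42 = 37
19^5 mod 42 = 31


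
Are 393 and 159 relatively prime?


Euclidean algorithm:
393 = 2 * 159 + 75
159 = 2 * 75 + 9
75 = 8 * 9 + 3
9 = 3 * 3 + 0
GCD(393, 159) = 3

No, not coprime (GCD = 3)


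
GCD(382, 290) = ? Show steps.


382 = 1 * 290 + 92
290 = 3 * 92 + 14
92 = 6 * 14 + 8
14 = 1 * 8 + 6
8 = 1 * 6 + 2
6 = 3 * 2 + 0
GCD = 2


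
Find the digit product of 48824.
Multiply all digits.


4 × 8 × 8 × 2 × 4 = 2048


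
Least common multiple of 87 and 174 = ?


GCD(87, 174) = 87
LCM = 87*174/87 = 15138/87 = 174

LCM = 174


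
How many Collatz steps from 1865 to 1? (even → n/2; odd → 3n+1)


1865 → 5596 → 2798 → 1399 → 4198 → 2099 → 6298 → 3149 → 9448 → 4724 → 2362 → 1181 → 3544 → 1772 → 886 → 443 → 1330 → 665 → 1996 → 998 → 499 → 1498 → 749 → 2248 → 1124 → 562 → 281 → 844 → 422 → 211 → 634 → 317 → 952 → 476 → 238 → 119 → 358 → 179 → 538 → 269 → 808 → 404 → 202 → 101 → 304 → 152 → 76 → 38 → 19 → 58 → 29 → 88 → 44 → 22 → 11 → 34 → 17 → 52 → 26 → 13 → 40 → 20 → 10 → 5 → 16 → 8 → 4 → 2 → 1
Total steps = 68

68 steps


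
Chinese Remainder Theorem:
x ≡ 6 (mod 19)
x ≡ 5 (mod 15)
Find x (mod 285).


M = 19*15 = 285
M1 = M/19 = 15, M2 = M/15 = 19
M1^(-1) mod 19 = 14, M2^(-1) mod 15 = 4
x = 6*15*14 + 5*19*4 = 1640
1640 mod 285 = 215
Check: 215 mod 19 = 6 ✓, 215 mod 15 = 5 ✓

x ≡ 215 (mod 285)


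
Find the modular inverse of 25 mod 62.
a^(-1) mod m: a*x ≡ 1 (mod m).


Use the extended Euclidean algorithm on (62, 25); each row r = 62*s + 25*t:
r=62, s=1, t=0
r=25, s=0, t=1
q=2: r=12, s=1, t=-2   [62*(1) + 25*(-2) = 12]
q=2: r=1, s=-2, t=5   [62*(-2) + 25*(5) = 1]
q=12: r=0, s=25, t=-62   [62*(25) + 25*(-62) = 0]
GCD = 1 with t = 5, so 25*(5) ≡ 1 (mod 62)
Inverse = 5 mod 62 = 5
Check: 25 * 5 = 125 ≡ 1 (mod 62)

25^(-1) ≡ 5 (mod 62)


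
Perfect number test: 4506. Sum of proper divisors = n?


Proper divisors of 4506: 1, 2, 3, 6, 751, 1502, 2253
Sum = 1 + 2 + 3 + 6 + 751 + 1502 + 2253 = 4518

No, 4506 is not perfect (4518 ≠ 4506)


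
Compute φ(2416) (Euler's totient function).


2416 = 2^4 × 151
Prime factors: 2, 151
φ(2416) = 2416 × (1-1/2) × (1-1/151)
= 2416 × 1/2 × 150/151 = 1200

φ(2416) = 1200


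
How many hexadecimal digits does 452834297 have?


452834297 in base 16 = 1AFDB3F9
Number of digits = 8

8 digits (base 16)


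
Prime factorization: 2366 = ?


2366 / 2 = 1183
1183 / 7 = 169
169 / 13 = 13
13 / 13 = 1
2366 = 2 × 7 × 13^2


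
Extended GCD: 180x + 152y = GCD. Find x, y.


Tabular extended Euclidean (each row: r = 180*s + 152*t):
r=180, s=1, t=0
r=152, s=0, t=1
q=1: r=28, s=1, t=-1   [180*(1) + 152*(-1) = 28]
q=5: r=12, s=-5, t=6   [180*(-5) + 152*(6) = 12]
q=2: r=4, s=11, t=-13   [180*(11) + 152*(-13) = 4]
q=3: r=0, s=-38, t=45   [180*(-38) + 152*(45) = 0]
GCD = 4; from the row with r=4: x=11, y=-13
Check: 180*(11) + 152*(-13) = 1980 - 1976 = 4

GCD = 4, x = 11, y = -13


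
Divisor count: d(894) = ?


894 = 2^1 × 3^1 × 149^1
d(894) = (1+1) × (1+1) × (1+1) = 8

8 divisors


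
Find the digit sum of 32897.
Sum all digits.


3 + 2 + 8 + 9 + 7 = 29


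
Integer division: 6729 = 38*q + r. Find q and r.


6729 = 38 * 177 + 3
Check: 6726 + 3 = 6729

q = 177, r = 3


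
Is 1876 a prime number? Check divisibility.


1876 / 2 = 938 (exact division)
1876 is NOT prime.

No, 1876 is not prime


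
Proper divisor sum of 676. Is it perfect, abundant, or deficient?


Proper divisors: 1, 2, 4, 13, 26, 52, 169, 338
Sum = 1 + 2 + 4 + 13 + 26 + 52 + 169 + 338 = 605
605 < 676 → deficient

s(676) = 605 (deficient)


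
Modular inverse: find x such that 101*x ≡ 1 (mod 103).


Use the extended Euclidean algorithm on (103, 101); each row r = 103*s + 101*t:
r=103, s=1, t=0
r=101, s=0, t=1
q=1: r=2, s=1, t=-1   [103*(1) + 101*(-1) = 2]
q=50: r=1, s=-50, t=51   [103*(-50) + 101*(51) = 1]
q=2: r=0, s=101, t=-103   [103*(101) + 101*(-103) = 0]
GCD = 1 with t = 51, so 101*(51) ≡ 1 (mod 103)
Inverse = 51 mod 103 = 51
Check: 101 * 51 = 5151 ≡ 1 (mod 103)

101^(-1) ≡ 51 (mod 103)


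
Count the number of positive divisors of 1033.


1033 = 1033^1
d(1033) = (1+1) = 2

2 divisors


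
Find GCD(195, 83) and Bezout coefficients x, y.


Tabular extended Euclidean (each row: r = 195*s + 83*t):
r=195, s=1, t=0
r=83, s=0, t=1
q=2: r=29, s=1, t=-2   [195*(1) + 83*(-2) = 29]
q=2: r=25, s=-2, t=5   [195*(-2) + 83*(5) = 25]
q=1: r=4, s=3, t=-7   [195*(3) + 83*(-7) = 4]
q=6: r=1, s=-20, t=47   [195*(-20) + 83*(47) = 1]
q=4: r=0, s=83, t=-195   [195*(83) + 83*(-195) = 0]
GCD = 1; from the row with r=1: x=-20, y=47
Check: 195*(-20) + 83*(47) = -3900 + 3901 = 1

GCD = 1, x = -20, y = 47


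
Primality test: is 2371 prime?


Check divisors up to sqrt(2371) = 48.6929
No divisors found.
2371 is prime.

Yes, 2371 is prime


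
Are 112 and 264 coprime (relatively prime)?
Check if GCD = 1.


Euclidean algorithm:
264 = 2 * 112 + 40
112 = 2 * 40 + 32
40 = 1 * 32 + 8
32 = 4 * 8 + 0
GCD(112, 264) = 8

No, not coprime (GCD = 8)


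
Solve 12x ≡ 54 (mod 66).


GCD(12, 66) = 6 divides 54
Divide: 2x ≡ 9 (mod 11)
x ≡ 10 (mod 11)


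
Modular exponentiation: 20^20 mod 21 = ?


20^1 mod 21 = 20
20^2 mod 21 = 1
20^3 mod 21 = 20
20^4 mod 21 = 1
20^5 mod 21 = 20
20^6 mod 21 = 1
20^7 mod 21 = 20
20^8 mod 21 = 1
20^9 mod 21 = 20
20^10 mod 21 = 1
20^11 mod 21 = 20
20^12 mod 21 = 1
20^13 mod 21 = 20
20^14 mod 21 = 1
20^15 mod 21 = 20
20^16 mod 21 = 1
20^17 mod 21 = 20
20^18 mod 21 = 1
20^19 mod 21 = 20
20^20 mod 21 = 1


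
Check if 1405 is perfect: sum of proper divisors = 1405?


Proper divisors of 1405: 1, 5, 281
Sum = 1 + 5 + 281 = 287

No, 1405 is not perfect (287 ≠ 1405)


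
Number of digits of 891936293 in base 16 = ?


891936293 in base 16 = 3529DE25
Number of digits = 8

8 digits (base 16)


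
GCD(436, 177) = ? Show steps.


436 = 2 * 177 + 82
177 = 2 * 82 + 13
82 = 6 * 13 + 4
13 = 3 * 4 + 1
4 = 4 * 1 + 0
GCD = 1


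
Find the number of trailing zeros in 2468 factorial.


floor(2468/5) = 493
floor(2468/25) = 98
floor(2468/125) = 19
floor(2468/625) = 3
Total = 613

613 trailing zeros


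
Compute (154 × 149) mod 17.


154 × 149 = 22946
22946 mod 17 = 13


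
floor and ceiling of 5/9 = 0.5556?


5/9 = 0.5556
floor = 0
ceil = 1

floor = 0, ceil = 1


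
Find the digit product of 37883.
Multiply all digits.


3 × 7 × 8 × 8 × 3 = 4032


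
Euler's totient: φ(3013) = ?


3013 = 23 × 131
Prime factors: 23, 131
φ(3013) = 3013 × (1-1/23) × (1-1/131)
= 3013 × 22/23 × 130/131 = 2860

φ(3013) = 2860


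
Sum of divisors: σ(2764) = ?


Divisors of 2764: 1, 2, 4, 691, 1382, 2764
Sum = 1 + 2 + 4 + 691 + 1382 + 2764 = 4844

σ(2764) = 4844


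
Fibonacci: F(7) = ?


Sequence: 1, 1, 2, 3, 5, 8, 13
F(7) = 13


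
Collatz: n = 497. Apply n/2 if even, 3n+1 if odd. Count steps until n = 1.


497 → 1492 → 746 → 373 → 1120 → 560 → 280 → 140 → 70 → 35 → 106 → 53 → 160 → 80 → 40 → 20 → 10 → 5 → 16 → 8 → 4 → 2 → 1
Total steps = 22

22 steps


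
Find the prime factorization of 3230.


3230 / 2 = 1615
1615 / 5 = 323
323 / 17 = 19
19 / 19 = 1
3230 = 2 × 5 × 17 × 19


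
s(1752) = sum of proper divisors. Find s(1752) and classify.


Proper divisors: 1, 2, 3, 4, 6, 8, 12, 24, 73, 146, 219, 292, 438, 584, 876
Sum = 1 + 2 + 3 + 4 + 6 + 8 + 12 + 24 + 73 + 146 + 219 + 292 + 438 + 584 + 876 = 2688
2688 > 1752 → abundant

s(1752) = 2688 (abundant)


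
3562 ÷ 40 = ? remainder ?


3562 = 40 * 89 + 2
Check: 3560 + 2 = 3562

q = 89, r = 2


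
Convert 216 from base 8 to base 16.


216 (base 8) = 142 (decimal)
142 (decimal) = 8E (base 16)


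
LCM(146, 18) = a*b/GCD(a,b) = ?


GCD(146, 18) = 2
LCM = 146*18/2 = 2628/2 = 1314

LCM = 1314


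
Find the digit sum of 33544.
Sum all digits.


3 + 3 + 5 + 4 + 4 = 19


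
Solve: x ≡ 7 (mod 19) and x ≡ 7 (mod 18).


M = 19*18 = 342
M1 = M/19 = 18, M2 = M/18 = 19
M1^(-1) mod 19 = 18, M2^(-1) mod 18 = 1
x = 7*18*18 + 7*19*1 = 2401
2401 mod 342 = 7
Check: 7 mod 19 = 7 ✓, 7 mod 18 = 7 ✓

x ≡ 7 (mod 342)


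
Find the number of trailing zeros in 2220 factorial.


floor(2220/5) = 444
floor(2220/25) = 88
floor(2220/125) = 17
floor(2220/625) = 3
Total = 552

552 trailing zeros


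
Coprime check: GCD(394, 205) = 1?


Euclidean algorithm:
394 = 1 * 205 + 189
205 = 1 * 189 + 16
189 = 11 * 16 + 13
16 = 1 * 13 + 3
13 = 4 * 3 + 1
3 = 3 * 1 + 0
GCD(394, 205) = 1

Yes, coprime (GCD = 1)


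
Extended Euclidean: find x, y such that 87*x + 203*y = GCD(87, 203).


Tabular extended Euclidean (each row: r = 87*s + 203*t):
r=87, s=1, t=0
r=203, s=0, t=1
q=0: r=87, s=1, t=0   [87*(1) + 203*(0) = 87]
q=2: r=29, s=-2, t=1   [87*(-2) + 203*(1) = 29]
q=3: r=0, s=7, t=-3   [87*(7) + 203*(-3) = 0]
GCD = 29; from the row with r=29: x=-2, y=1
Check: 87*(-2) + 203*(1) = -174 + 203 = 29

GCD = 29, x = -2, y = 1


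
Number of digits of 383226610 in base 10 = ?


383226610 has 9 digits in base 10
floor(log10(383226610)) + 1 = floor(8.5835) + 1 = 9

9 digits (base 10)


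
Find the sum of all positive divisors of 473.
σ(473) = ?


Divisors of 473: 1, 11, 43, 473
Sum = 1 + 11 + 43 + 473 = 528

σ(473) = 528


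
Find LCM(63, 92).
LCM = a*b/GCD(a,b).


GCD(63, 92) = 1
LCM = 63*92/1 = 5796/1 = 5796

LCM = 5796


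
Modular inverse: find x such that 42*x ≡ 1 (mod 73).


Use the extended Euclidean algorithm on (73, 42); each row r = 73*s + 42*t:
r=73, s=1, t=0
r=42, s=0, t=1
q=1: r=31, s=1, t=-1   [73*(1) + 42*(-1) = 31]
q=1: r=11, s=-1, t=2   [73*(-1) + 42*(2) = 11]
q=2: r=9, s=3, t=-5   [73*(3) + 42*(-5) = 9]
q=1: r=2, s=-4, t=7   [73*(-4) + 42*(7) = 2]
q=4: r=1, s=19, t=-33   [73*(19) + 42*(-33) = 1]
q=2: r=0, s=-42, t=73   [73*(-42) + 42*(73) = 0]
GCD = 1 with t = -33, so 42*(-33) ≡ 1 (mod 73)
Inverse = -33 mod 73 = 40
Check: 42 * 40 = 1680 ≡ 1 (mod 73)

42^(-1) ≡ 40 (mod 73)


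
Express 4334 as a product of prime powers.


4334 / 2 = 2167
2167 / 11 = 197
197 / 197 = 1
4334 = 2 × 11 × 197


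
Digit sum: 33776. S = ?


3 + 3 + 7 + 7 + 6 = 26


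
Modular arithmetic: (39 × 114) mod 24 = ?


39 × 114 = 4446
4446 mod 24 = 6


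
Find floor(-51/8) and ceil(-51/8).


-51/8 = -6.3750
floor = -7
ceil = -6

floor = -7, ceil = -6


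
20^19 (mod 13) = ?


20^1 mod 13 = 7
20^2 mod 13 = 10
20^3 mod 13 = 5
20^4 mod 13 = 9
20^5 mod 13 = 11
20^6 mod 13 = 12
20^7 mod 13 = 6
20^8 mod 13 = 3
20^9 mod 13 = 8
20^10 mod 13 = 4
20^11 mod 13 = 2
20^12 mod 13 = 1
20^13 mod 13 = 7
20^14 mod 13 = 10
20^15 mod 13 = 5
20^16 mod 13 = 9
20^17 mod 13 = 11
20^18 mod 13 = 12
20^19 mod 13 = 6


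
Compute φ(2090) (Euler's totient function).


2090 = 2 × 5 × 11 × 19
Prime factors: 2, 5, 11, 19
φ(2090) = 2090 × (1-1/2) × (1-1/5) × (1-1/11) × (1-1/19)
= 2090 × 1/2 × 4/5 × 10/11 × 18/19 = 720

φ(2090) = 720


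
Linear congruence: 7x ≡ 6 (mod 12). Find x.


GCD(7, 12) = 1, unique solution
a^(-1) mod 12 = 7
x = 7 * 6 mod 12 = 6

x ≡ 6 (mod 12)


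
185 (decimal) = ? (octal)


185 (base 10) = 185 (decimal)
185 (decimal) = 271 (base 8)


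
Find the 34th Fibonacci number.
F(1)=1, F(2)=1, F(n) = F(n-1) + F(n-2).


Sequence: 1, 1, 2, 3, 5, 8, 13, 21, 34, 55, 89, 144, 233, 377, 610, 987, 1597, 2584, 4181, 6765, 10946, 17711, 28657, 46368, 75025, 121393, 196418, 317811, 514229, 832040, 1346269, 2178309, 3524578, 5702887
F(34) = 5702887


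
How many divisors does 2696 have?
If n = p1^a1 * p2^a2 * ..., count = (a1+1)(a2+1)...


2696 = 2^3 × 337^1
d(2696) = (3+1) × (1+1) = 8

8 divisors


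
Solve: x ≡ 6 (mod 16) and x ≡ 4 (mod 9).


M = 16*9 = 144
M1 = M/16 = 9, M2 = M/9 = 16
M1^(-1) mod 16 = 9, M2^(-1) mod 9 = 4
x = 6*9*9 + 4*16*4 = 742
742 mod 144 = 22
Check: 22 mod 16 = 6 ✓, 22 mod 9 = 4 ✓

x ≡ 22 (mod 144)


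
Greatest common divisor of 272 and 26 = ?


272 = 10 * 26 + 12
26 = 2 * 12 + 2
12 = 6 * 2 + 0
GCD = 2


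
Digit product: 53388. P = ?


5 × 3 × 3 × 8 × 8 = 2880


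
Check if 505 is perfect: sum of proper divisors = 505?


Proper divisors of 505: 1, 5, 101
Sum = 1 + 5 + 101 = 107

No, 505 is not perfect (107 ≠ 505)


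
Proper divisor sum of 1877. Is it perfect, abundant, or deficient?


Proper divisors: 1
Sum = 1 = 1
1 < 1877 → deficient

s(1877) = 1 (deficient)


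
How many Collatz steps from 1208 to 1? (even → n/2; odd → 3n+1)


1208 → 604 → 302 → 151 → 454 → 227 → 682 → 341 → 1024 → 512 → 256 → 128 → 64 → 32 → 16 → 8 → 4 → 2 → 1
Total steps = 18

18 steps


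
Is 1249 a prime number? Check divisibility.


Check divisors up to sqrt(1249) = 35.3412
No divisors found.
1249 is prime.

Yes, 1249 is prime


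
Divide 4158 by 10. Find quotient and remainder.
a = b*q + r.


4158 = 10 * 415 + 8
Check: 4150 + 8 = 4158

q = 415, r = 8


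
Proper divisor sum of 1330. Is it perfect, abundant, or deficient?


Proper divisors: 1, 2, 5, 7, 10, 14, 19, 35, 38, 70, 95, 133, 190, 266, 665
Sum = 1 + 2 + 5 + 7 + 10 + 14 + 19 + 35 + 38 + 70 + 95 + 133 + 190 + 266 + 665 = 1550
1550 > 1330 → abundant

s(1330) = 1550 (abundant)


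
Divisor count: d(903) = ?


903 = 3^1 × 7^1 × 43^1
d(903) = (1+1) × (1+1) × (1+1) = 8

8 divisors


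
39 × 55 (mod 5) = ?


39 × 55 = 2145
2145 mod 5 = 0


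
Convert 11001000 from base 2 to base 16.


11001000 (base 2) = 200 (decimal)
200 (decimal) = C8 (base 16)


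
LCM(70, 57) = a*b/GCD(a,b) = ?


GCD(70, 57) = 1
LCM = 70*57/1 = 3990/1 = 3990

LCM = 3990


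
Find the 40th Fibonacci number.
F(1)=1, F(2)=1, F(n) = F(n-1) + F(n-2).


Sequence: 1, 1, 2, 3, 5, 8, 13, 21, 34, 55, 89, 144, 233, 377, 610, 987, 1597, 2584, 4181, 6765, 10946, 17711, 28657, 46368, 75025, 121393, 196418, 317811, 514229, 832040, 1346269, 2178309, 3524578, 5702887, 9227465, 14930352, 24157817, 39088169, 63245986, 102334155
F(40) = 102334155


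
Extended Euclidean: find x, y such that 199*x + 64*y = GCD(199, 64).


Tabular extended Euclidean (each row: r = 199*s + 64*t):
r=199, s=1, t=0
r=64, s=0, t=1
q=3: r=7, s=1, t=-3   [199*(1) + 64*(-3) = 7]
q=9: r=1, s=-9, t=28   [199*(-9) + 64*(28) = 1]
q=7: r=0, s=64, t=-199   [199*(64) + 64*(-199) = 0]
GCD = 1; from the row with r=1: x=-9, y=28
Check: 199*(-9) + 64*(28) = -1791 + 1792 = 1

GCD = 1, x = -9, y = 28


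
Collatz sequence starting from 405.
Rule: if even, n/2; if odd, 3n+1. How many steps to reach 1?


405 → 1216 → 608 → 304 → 152 → 76 → 38 → 19 → 58 → 29 → 88 → 44 → 22 → 11 → 34 → 17 → 52 → 26 → 13 → 40 → 20 → 10 → 5 → 16 → 8 → 4 → 2 → 1
Total steps = 27

27 steps


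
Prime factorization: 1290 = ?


1290 / 2 = 645
645 / 3 = 215
215 / 5 = 43
43 / 43 = 1
1290 = 2 × 3 × 5 × 43


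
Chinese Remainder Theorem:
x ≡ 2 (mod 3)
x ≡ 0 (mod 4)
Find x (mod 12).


M = 3*4 = 12
M1 = M/3 = 4, M2 = M/4 = 3
M1^(-1) mod 3 = 1, M2^(-1) mod 4 = 3
x = 2*4*1 + 0*3*3 = 8
8 mod 12 = 8
Check: 8 mod 3 = 2 ✓, 8 mod 4 = 0 ✓

x ≡ 8 (mod 12)


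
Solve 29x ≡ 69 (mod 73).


GCD(29, 73) = 1, unique solution
a^(-1) mod 73 = 68
x = 68 * 69 mod 73 = 20

x ≡ 20 (mod 73)


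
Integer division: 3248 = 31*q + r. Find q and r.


3248 = 31 * 104 + 24
Check: 3224 + 24 = 3248

q = 104, r = 24


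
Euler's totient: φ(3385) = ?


3385 = 5 × 677
Prime factors: 5, 677
φ(3385) = 3385 × (1-1/5) × (1-1/677)
= 3385 × 4/5 × 676/677 = 2704

φ(3385) = 2704


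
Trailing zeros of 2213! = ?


floor(2213/5) = 442
floor(2213/25) = 88
floor(2213/125) = 17
floor(2213/625) = 3
Total = 550

550 trailing zeros


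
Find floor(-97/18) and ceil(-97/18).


-97/18 = -5.3889
floor = -6
ceil = -5

floor = -6, ceil = -5


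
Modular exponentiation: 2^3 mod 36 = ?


2^1 mod 36 = 2
2^2 mod 36 = 4
2^3 mod 36 = 8


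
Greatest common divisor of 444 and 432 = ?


444 = 1 * 432 + 12
432 = 36 * 12 + 0
GCD = 12


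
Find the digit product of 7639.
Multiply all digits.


7 × 6 × 3 × 9 = 1134


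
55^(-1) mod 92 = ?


Use the extended Euclidean algorithm on (92, 55); each row r = 92*s + 55*t:
r=92, s=1, t=0
r=55, s=0, t=1
q=1: r=37, s=1, t=-1   [92*(1) + 55*(-1) = 37]
q=1: r=18, s=-1, t=2   [92*(-1) + 55*(2) = 18]
q=2: r=1, s=3, t=-5   [92*(3) + 55*(-5) = 1]
q=18: r=0, s=-55, t=92   [92*(-55) + 55*(92) = 0]
GCD = 1 with t = -5, so 55*(-5) ≡ 1 (mod 92)
Inverse = -5 mod 92 = 87
Check: 55 * 87 = 4785 ≡ 1 (mod 92)

55^(-1) ≡ 87 (mod 92)


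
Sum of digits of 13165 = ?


1 + 3 + 1 + 6 + 5 = 16


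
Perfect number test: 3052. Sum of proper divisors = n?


Proper divisors of 3052: 1, 2, 4, 7, 14, 28, 109, 218, 436, 763, 1526
Sum = 1 + 2 + 4 + 7 + 14 + 28 + 109 + 218 + 436 + 763 + 1526 = 3108

No, 3052 is not perfect (3108 ≠ 3052)


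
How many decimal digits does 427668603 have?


427668603 has 9 digits in base 10
floor(log10(427668603)) + 1 = floor(8.6311) + 1 = 9

9 digits (base 10)


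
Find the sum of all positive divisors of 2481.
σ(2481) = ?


Divisors of 2481: 1, 3, 827, 2481
Sum = 1 + 3 + 827 + 2481 = 3312

σ(2481) = 3312


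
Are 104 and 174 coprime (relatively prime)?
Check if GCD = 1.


Euclidean algorithm:
174 = 1 * 104 + 70
104 = 1 * 70 + 34
70 = 2 * 34 + 2
34 = 17 * 2 + 0
GCD(104, 174) = 2

No, not coprime (GCD = 2)


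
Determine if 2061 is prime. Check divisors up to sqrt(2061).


2061 / 3 = 687 (exact division)
2061 is NOT prime.

No, 2061 is not prime


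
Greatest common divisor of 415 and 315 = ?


415 = 1 * 315 + 100
315 = 3 * 100 + 15
100 = 6 * 15 + 10
15 = 1 * 10 + 5
10 = 2 * 5 + 0
GCD = 5


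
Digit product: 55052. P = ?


5 × 5 × 0 × 5 × 2 = 0


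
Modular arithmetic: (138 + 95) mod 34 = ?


138 + 95 = 233
233 mod 34 = 29


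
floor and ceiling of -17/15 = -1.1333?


-17/15 = -1.1333
floor = -2
ceil = -1

floor = -2, ceil = -1


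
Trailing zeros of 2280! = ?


floor(2280/5) = 456
floor(2280/25) = 91
floor(2280/125) = 18
floor(2280/625) = 3
Total = 568

568 trailing zeros


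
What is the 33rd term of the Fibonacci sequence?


Sequence: 1, 1, 2, 3, 5, 8, 13, 21, 34, 55, 89, 144, 233, 377, 610, 987, 1597, 2584, 4181, 6765, 10946, 17711, 28657, 46368, 75025, 121393, 196418, 317811, 514229, 832040, 1346269, 2178309, 3524578
F(33) = 3524578


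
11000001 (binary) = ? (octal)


11000001 (base 2) = 193 (decimal)
193 (decimal) = 301 (base 8)


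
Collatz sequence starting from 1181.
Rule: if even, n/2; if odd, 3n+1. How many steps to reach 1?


1181 → 3544 → 1772 → 886 → 443 → 1330 → 665 → 1996 → 998 → 499 → 1498 → 749 → 2248 → 1124 → 562 → 281 → 844 → 422 → 211 → 634 → 317 → 952 → 476 → 238 → 119 → 358 → 179 → 538 → 269 → 808 → 404 → 202 → 101 → 304 → 152 → 76 → 38 → 19 → 58 → 29 → 88 → 44 → 22 → 11 → 34 → 17 → 52 → 26 → 13 → 40 → 20 → 10 → 5 → 16 → 8 → 4 → 2 → 1
Total steps = 57

57 steps


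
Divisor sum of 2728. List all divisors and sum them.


Divisors of 2728: 1, 2, 4, 8, 11, 22, 31, 44, 62, 88, 124, 248, 341, 682, 1364, 2728
Sum = 1 + 2 + 4 + 8 + 11 + 22 + 31 + 44 + 62 + 88 + 124 + 248 + 341 + 682 + 1364 + 2728 = 5760

σ(2728) = 5760


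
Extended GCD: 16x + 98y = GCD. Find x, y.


Tabular extended Euclidean (each row: r = 16*s + 98*t):
r=16, s=1, t=0
r=98, s=0, t=1
q=0: r=16, s=1, t=0   [16*(1) + 98*(0) = 16]
q=6: r=2, s=-6, t=1   [16*(-6) + 98*(1) = 2]
q=8: r=0, s=49, t=-8   [16*(49) + 98*(-8) = 0]
GCD = 2; from the row with r=2: x=-6, y=1
Check: 16*(-6) + 98*(1) = -96 + 98 = 2

GCD = 2, x = -6, y = 1


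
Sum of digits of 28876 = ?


2 + 8 + 8 + 7 + 6 = 31


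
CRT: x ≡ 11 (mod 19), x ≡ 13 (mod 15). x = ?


M = 19*15 = 285
M1 = M/19 = 15, M2 = M/15 = 19
M1^(-1) mod 19 = 14, M2^(-1) mod 15 = 4
x = 11*15*14 + 13*19*4 = 3298
3298 mod 285 = 163
Check: 163 mod 19 = 11 ✓, 163 mod 15 = 13 ✓

x ≡ 163 (mod 285)


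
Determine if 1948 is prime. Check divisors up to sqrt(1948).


1948 / 2 = 974 (exact division)
1948 is NOT prime.

No, 1948 is not prime


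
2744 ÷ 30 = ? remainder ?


2744 = 30 * 91 + 14
Check: 2730 + 14 = 2744

q = 91, r = 14


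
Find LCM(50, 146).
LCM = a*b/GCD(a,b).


GCD(50, 146) = 2
LCM = 50*146/2 = 7300/2 = 3650

LCM = 3650


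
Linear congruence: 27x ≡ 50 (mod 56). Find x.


GCD(27, 56) = 1, unique solution
a^(-1) mod 56 = 27
x = 27 * 50 mod 56 = 6

x ≡ 6 (mod 56)


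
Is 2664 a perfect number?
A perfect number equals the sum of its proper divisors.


Proper divisors of 2664: 1, 2, 3, 4, 6, 8, 9, 12, 18, 24, 36, 37, 72, 74, 111, 148, 222, 296, 333, 444, 666, 888, 1332
Sum = 1 + 2 + 3 + 4 + 6 + 8 + 9 + 12 + 18 + 24 + 36 + 37 + 72 + 74 + 111 + 148 + 222 + 296 + 333 + 444 + 666 + 888 + 1332 = 4746

No, 2664 is not perfect (4746 ≠ 2664)


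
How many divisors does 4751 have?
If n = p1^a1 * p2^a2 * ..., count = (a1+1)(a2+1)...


4751 = 4751^1
d(4751) = (1+1) = 2

2 divisors


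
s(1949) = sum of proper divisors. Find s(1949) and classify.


Proper divisors: 1
Sum = 1 = 1
1 < 1949 → deficient

s(1949) = 1 (deficient)


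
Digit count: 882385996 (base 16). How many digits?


882385996 in base 16 = 3498244C
Number of digits = 8

8 digits (base 16)


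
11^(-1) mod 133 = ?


Use the extended Euclidean algorithm on (133, 11); each row r = 133*s + 11*t:
r=133, s=1, t=0
r=11, s=0, t=1
q=12: r=1, s=1, t=-12   [133*(1) + 11*(-12) = 1]
q=11: r=0, s=-11, t=133   [133*(-11) + 11*(133) = 0]
GCD = 1 with t = -12, so 11*(-12) ≡ 1 (mod 133)
Inverse = -12 mod 133 = 121
Check: 11 * 121 = 1331 ≡ 1 (mod 133)

11^(-1) ≡ 121 (mod 133)


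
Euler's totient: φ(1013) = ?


1013 = 1013
Prime factors: 1013
φ(1013) = 1013 × (1-1/1013)
= 1013 × 1012/1013 = 1012

φ(1013) = 1012


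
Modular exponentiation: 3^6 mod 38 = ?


3^1 mod 38 = 3
3^2 mod 38 = 9
3^3 mod 38 = 27
3^4 mod 38 = 5
3^5 mod 38 = 15
3^6 mod 38 = 7


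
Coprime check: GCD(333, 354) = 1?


Euclidean algorithm:
354 = 1 * 333 + 21
333 = 15 * 21 + 18
21 = 1 * 18 + 3
18 = 6 * 3 + 0
GCD(333, 354) = 3

No, not coprime (GCD = 3)


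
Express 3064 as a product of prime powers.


3064 / 2 = 1532
1532 / 2 = 766
766 / 2 = 383
383 / 383 = 1
3064 = 2^3 × 383


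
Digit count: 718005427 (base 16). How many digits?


718005427 in base 16 = 2ACBE4B3
Number of digits = 8

8 digits (base 16)


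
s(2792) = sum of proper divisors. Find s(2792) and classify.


Proper divisors: 1, 2, 4, 8, 349, 698, 1396
Sum = 1 + 2 + 4 + 8 + 349 + 698 + 1396 = 2458
2458 < 2792 → deficient

s(2792) = 2458 (deficient)


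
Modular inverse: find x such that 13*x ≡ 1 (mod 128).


Use the extended Euclidean algorithm on (128, 13); each row r = 128*s + 13*t:
r=128, s=1, t=0
r=13, s=0, t=1
q=9: r=11, s=1, t=-9   [128*(1) + 13*(-9) = 11]
q=1: r=2, s=-1, t=10   [128*(-1) + 13*(10) = 2]
q=5: r=1, s=6, t=-59   [128*(6) + 13*(-59) = 1]
q=2: r=0, s=-13, t=128   [128*(-13) + 13*(128) = 0]
GCD = 1 with t = -59, so 13*(-59) ≡ 1 (mod 128)
Inverse = -59 mod 128 = 69
Check: 13 * 69 = 897 ≡ 1 (mod 128)

13^(-1) ≡ 69 (mod 128)


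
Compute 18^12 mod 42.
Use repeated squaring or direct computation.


18^1 mod 42 = 18
18^2 mod 42 = 30
18^3 mod 42 = 36
18^4 mod 42 = 18
18^5 mod 42 = 30
18^6 mod 42 = 36
18^7 mod 42 = 18
18^8 mod 42 = 30
18^9 mod 42 = 36
18^10 mod 42 = 18
18^11 mod 42 = 30
18^12 mod 42 = 36


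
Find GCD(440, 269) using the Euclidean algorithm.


440 = 1 * 269 + 171
269 = 1 * 171 + 98
171 = 1 * 98 + 73
98 = 1 * 73 + 25
73 = 2 * 25 + 23
25 = 1 * 23 + 2
23 = 11 * 2 + 1
2 = 2 * 1 + 0
GCD = 1


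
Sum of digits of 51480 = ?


5 + 1 + 4 + 8 + 0 = 18


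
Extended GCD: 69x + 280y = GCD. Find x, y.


Tabular extended Euclidean (each row: r = 69*s + 280*t):
r=69, s=1, t=0
r=280, s=0, t=1
q=0: r=69, s=1, t=0   [69*(1) + 280*(0) = 69]
q=4: r=4, s=-4, t=1   [69*(-4) + 280*(1) = 4]
q=17: r=1, s=69, t=-17   [69*(69) + 280*(-17) = 1]
q=4: r=0, s=-280, t=69   [69*(-280) + 280*(69) = 0]
GCD = 1; from the row with r=1: x=69, y=-17
Check: 69*(69) + 280*(-17) = 4761 - 4760 = 1

GCD = 1, x = 69, y = -17


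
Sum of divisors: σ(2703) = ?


Divisors of 2703: 1, 3, 17, 51, 53, 159, 901, 2703
Sum = 1 + 3 + 17 + 51 + 53 + 159 + 901 + 2703 = 3888

σ(2703) = 3888


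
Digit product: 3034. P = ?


3 × 0 × 3 × 4 = 0


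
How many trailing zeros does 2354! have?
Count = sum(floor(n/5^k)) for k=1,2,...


floor(2354/5) = 470
floor(2354/25) = 94
floor(2354/125) = 18
floor(2354/625) = 3
Total = 585

585 trailing zeros


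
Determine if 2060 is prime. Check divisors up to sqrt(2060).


2060 / 2 = 1030 (exact division)
2060 is NOT prime.

No, 2060 is not prime


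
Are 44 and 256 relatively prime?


Euclidean algorithm:
256 = 5 * 44 + 36
44 = 1 * 36 + 8
36 = 4 * 8 + 4
8 = 2 * 4 + 0
GCD(44, 256) = 4

No, not coprime (GCD = 4)


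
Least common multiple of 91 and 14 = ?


GCD(91, 14) = 7
LCM = 91*14/7 = 1274/7 = 182

LCM = 182


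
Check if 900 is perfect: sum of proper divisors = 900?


Proper divisors of 900: 1, 2, 3, 4, 5, 6, 9, 10, 12, 15, 18, 20, 25, 30, 36, 45, 50, 60, 75, 90, 100, 150, 180, 225, 300, 450
Sum = 1 + 2 + 3 + 4 + 5 + 6 + 9 + 10 + 12 + 15 + 18 + 20 + 25 + 30 + 36 + 45 + 50 + 60 + 75 + 90 + 100 + 150 + 180 + 225 + 300 + 450 = 1921

No, 900 is not perfect (1921 ≠ 900)


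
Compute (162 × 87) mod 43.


162 × 87 = 14094
14094 mod 43 = 33


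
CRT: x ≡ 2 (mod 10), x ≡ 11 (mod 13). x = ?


M = 10*13 = 130
M1 = M/10 = 13, M2 = M/13 = 10
M1^(-1) mod 10 = 7, M2^(-1) mod 13 = 4
x = 2*13*7 + 11*10*4 = 622
622 mod 130 = 102
Check: 102 mod 10 = 2 ✓, 102 mod 13 = 11 ✓

x ≡ 102 (mod 130)


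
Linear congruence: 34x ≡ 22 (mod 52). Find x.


GCD(34, 52) = 2 divides 22
Divide: 17x ≡ 11 (mod 26)
x ≡ 19 (mod 26)


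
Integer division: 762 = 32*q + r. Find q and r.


762 = 32 * 23 + 26
Check: 736 + 26 = 762

q = 23, r = 26


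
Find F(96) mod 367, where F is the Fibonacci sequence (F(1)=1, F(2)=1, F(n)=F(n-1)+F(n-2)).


F(k) mod 367 for k=1..96:
1, 1, 2, 3, 5, 8, 13, 21, 34, 55, 89, 144, 233, 10, 243, 253, 129, 15, 144, 159, 303, 95, 31, 126, 157, 283, 73, 356, 62, 51, 113, 164, 277, 74, 351, 58, 42, 100, 142, 242, 17, 259, 276, 168, 77, 245, 322, 200, 155, 355, 143, 131, 274, 38, 312, 350, 295, 278, 206, 117, 323, 73, 29, 102, 131, 233, 364, 230, 227, 90, 317, 40, 357, 30, 20, 50, 70, 120, 190, 310, 133, 76, 209, 285, 127, 45, 172, 217, 22, 239, 261, 133, 27, 160, 187, 347
F(96) mod 367 = 347


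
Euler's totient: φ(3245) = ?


3245 = 5 × 11 × 59
Prime factors: 5, 11, 59
φ(3245) = 3245 × (1-1/5) × (1-1/11) × (1-1/59)
= 3245 × 4/5 × 10/11 × 58/59 = 2320

φ(3245) = 2320


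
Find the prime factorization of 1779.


1779 / 3 = 593
593 / 593 = 1
1779 = 3 × 593


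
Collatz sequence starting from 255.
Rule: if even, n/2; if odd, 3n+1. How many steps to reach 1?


255 → 766 → 383 → 1150 → 575 → 1726 → 863 → 2590 → 1295 → 3886 → 1943 → 5830 → 2915 → 8746 → 4373 → 13120 → 6560 → 3280 → 1640 → 820 → 410 → 205 → 616 → 308 → 154 → 77 → 232 → 116 → 58 → 29 → 88 → 44 → 22 → 11 → 34 → 17 → 52 → 26 → 13 → 40 → 20 → 10 → 5 → 16 → 8 → 4 → 2 → 1
Total steps = 47

47 steps


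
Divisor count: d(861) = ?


861 = 3^1 × 7^1 × 41^1
d(861) = (1+1) × (1+1) × (1+1) = 8

8 divisors


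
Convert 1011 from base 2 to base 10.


1011 (base 2) = 11 (decimal)
11 (decimal) = 11 (base 10)


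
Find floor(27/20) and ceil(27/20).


27/20 = 1.3500
floor = 1
ceil = 2

floor = 1, ceil = 2


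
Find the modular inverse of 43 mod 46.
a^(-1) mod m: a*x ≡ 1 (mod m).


Use the extended Euclidean algorithm on (46, 43); each row r = 46*s + 43*t:
r=46, s=1, t=0
r=43, s=0, t=1
q=1: r=3, s=1, t=-1   [46*(1) + 43*(-1) = 3]
q=14: r=1, s=-14, t=15   [46*(-14) + 43*(15) = 1]
q=3: r=0, s=43, t=-46   [46*(43) + 43*(-46) = 0]
GCD = 1 with t = 15, so 43*(15) ≡ 1 (mod 46)
Inverse = 15 mod 46 = 15
Check: 43 * 15 = 645 ≡ 1 (mod 46)

43^(-1) ≡ 15 (mod 46)


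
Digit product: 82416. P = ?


8 × 2 × 4 × 1 × 6 = 384


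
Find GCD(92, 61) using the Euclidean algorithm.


92 = 1 * 61 + 31
61 = 1 * 31 + 30
31 = 1 * 30 + 1
30 = 30 * 1 + 0
GCD = 1


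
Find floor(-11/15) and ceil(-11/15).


-11/15 = -0.7333
floor = -1
ceil = 0

floor = -1, ceil = 0


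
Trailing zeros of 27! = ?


floor(27/5) = 5
floor(27/25) = 1
Total = 6

6 trailing zeros


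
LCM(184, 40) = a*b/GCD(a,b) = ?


GCD(184, 40) = 8
LCM = 184*40/8 = 7360/8 = 920

LCM = 920


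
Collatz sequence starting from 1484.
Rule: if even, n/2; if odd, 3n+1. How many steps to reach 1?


1484 → 742 → 371 → 1114 → 557 → 1672 → 836 → 418 → 209 → 628 → 314 → 157 → 472 → 236 → 118 → 59 → 178 → 89 → 268 → 134 → 67 → 202 → 101 → 304 → 152 → 76 → 38 → 19 → 58 → 29 → 88 → 44 → 22 → 11 → 34 → 17 → 52 → 26 → 13 → 40 → 20 → 10 → 5 → 16 → 8 → 4 → 2 → 1
Total steps = 47

47 steps


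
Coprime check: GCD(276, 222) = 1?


Euclidean algorithm:
276 = 1 * 222 + 54
222 = 4 * 54 + 6
54 = 9 * 6 + 0
GCD(276, 222) = 6

No, not coprime (GCD = 6)


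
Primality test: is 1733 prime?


Check divisors up to sqrt(1733) = 41.6293
No divisors found.
1733 is prime.

Yes, 1733 is prime


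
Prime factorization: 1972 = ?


1972 / 2 = 986
986 / 2 = 493
493 / 17 = 29
29 / 29 = 1
1972 = 2^2 × 17 × 29


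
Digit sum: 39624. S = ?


3 + 9 + 6 + 2 + 4 = 24


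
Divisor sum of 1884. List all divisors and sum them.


Divisors of 1884: 1, 2, 3, 4, 6, 12, 157, 314, 471, 628, 942, 1884
Sum = 1 + 2 + 3 + 4 + 6 + 12 + 157 + 314 + 471 + 628 + 942 + 1884 = 4424

σ(1884) = 4424


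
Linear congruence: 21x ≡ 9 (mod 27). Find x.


GCD(21, 27) = 3 divides 9
Divide: 7x ≡ 3 (mod 9)
x ≡ 3 (mod 9)


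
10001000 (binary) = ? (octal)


10001000 (base 2) = 136 (decimal)
136 (decimal) = 210 (base 8)


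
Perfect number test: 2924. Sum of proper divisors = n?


Proper divisors of 2924: 1, 2, 4, 17, 34, 43, 68, 86, 172, 731, 1462
Sum = 1 + 2 + 4 + 17 + 34 + 43 + 68 + 86 + 172 + 731 + 1462 = 2620

No, 2924 is not perfect (2620 ≠ 2924)


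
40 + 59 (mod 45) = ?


40 + 59 = 99
99 mod 45 = 9


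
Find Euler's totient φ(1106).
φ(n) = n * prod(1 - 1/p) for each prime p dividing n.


1106 = 2 × 7 × 79
Prime factors: 2, 7, 79
φ(1106) = 1106 × (1-1/2) × (1-1/7) × (1-1/79)
= 1106 × 1/2 × 6/7 × 78/79 = 468

φ(1106) = 468


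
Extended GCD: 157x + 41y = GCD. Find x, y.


Tabular extended Euclidean (each row: r = 157*s + 41*t):
r=157, s=1, t=0
r=41, s=0, t=1
q=3: r=34, s=1, t=-3   [157*(1) + 41*(-3) = 34]
q=1: r=7, s=-1, t=4   [157*(-1) + 41*(4) = 7]
q=4: r=6, s=5, t=-19   [157*(5) + 41*(-19) = 6]
q=1: r=1, s=-6, t=23   [157*(-6) + 41*(23) = 1]
q=6: r=0, s=41, t=-157   [157*(41) + 41*(-157) = 0]
GCD = 1; from the row with r=1: x=-6, y=23
Check: 157*(-6) + 41*(23) = -942 + 943 = 1

GCD = 1, x = -6, y = 23


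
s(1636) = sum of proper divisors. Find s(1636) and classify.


Proper divisors: 1, 2, 4, 409, 818
Sum = 1 + 2 + 4 + 409 + 818 = 1234
1234 < 1636 → deficient

s(1636) = 1234 (deficient)


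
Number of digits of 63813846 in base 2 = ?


63813846 in base 2 = 11110011011011100011010110
Number of digits = 26

26 digits (base 2)


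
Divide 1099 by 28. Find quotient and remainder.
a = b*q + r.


1099 = 28 * 39 + 7
Check: 1092 + 7 = 1099

q = 39, r = 7


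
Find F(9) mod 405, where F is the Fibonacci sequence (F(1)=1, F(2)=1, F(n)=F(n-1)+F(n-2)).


F(k) mod 405 for k=1..9:
1, 1, 2, 3, 5, 8, 13, 21, 34
F(9) mod 405 = 34


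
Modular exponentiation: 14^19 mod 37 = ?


14^1 mod 37 = 14
14^2 mod 37 = 11
14^3 mod 37 = 6
14^4 mod 37 = 10
14^5 mod 37 = 29
14^6 mod 37 = 36
14^7 mod 37 = 23
14^8 mod 37 = 26
14^9 mod 37 = 31
14^10 mod 37 = 27
14^11 mod 37 = 8
14^12 mod 37 = 1
14^13 mod 37 = 14
14^14 mod 37 = 11
14^15 mod 37 = 6
14^16 mod 37 = 10
14^17 mod 37 = 29
14^18 mod 37 = 36
14^19 mod 37 = 23


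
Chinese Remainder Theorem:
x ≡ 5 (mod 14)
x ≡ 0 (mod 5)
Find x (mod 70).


M = 14*5 = 70
M1 = M/14 = 5, M2 = M/5 = 14
M1^(-1) mod 14 = 3, M2^(-1) mod 5 = 4
x = 5*5*3 + 0*14*4 = 75
75 mod 70 = 5
Check: 5 mod 14 = 5 ✓, 5 mod 5 = 0 ✓

x ≡ 5 (mod 70)


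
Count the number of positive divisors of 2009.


2009 = 7^2 × 41^1
d(2009) = (2+1) × (1+1) = 6

6 divisors


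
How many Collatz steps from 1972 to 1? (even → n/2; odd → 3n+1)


1972 → 986 → 493 → 1480 → 740 → 370 → 185 → 556 → 278 → 139 → 418 → 209 → 628 → 314 → 157 → 472 → 236 → 118 → 59 → 178 → 89 → 268 → 134 → 67 → 202 → 101 → 304 → 152 → 76 → 38 → 19 → 58 → 29 → 88 → 44 → 22 → 11 → 34 → 17 → 52 → 26 → 13 → 40 → 20 → 10 → 5 → 16 → 8 → 4 → 2 → 1
Total steps = 50

50 steps
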